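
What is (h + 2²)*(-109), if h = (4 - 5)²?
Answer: -545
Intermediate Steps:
h = 1 (h = (-1)² = 1)
(h + 2²)*(-109) = (1 + 2²)*(-109) = (1 + 4)*(-109) = 5*(-109) = -545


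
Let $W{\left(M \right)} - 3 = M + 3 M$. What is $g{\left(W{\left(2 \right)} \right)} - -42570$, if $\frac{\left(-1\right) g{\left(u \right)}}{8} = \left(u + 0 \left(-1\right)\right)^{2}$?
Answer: $41602$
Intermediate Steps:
$W{\left(M \right)} = 3 + 4 M$ ($W{\left(M \right)} = 3 + \left(M + 3 M\right) = 3 + 4 M$)
$g{\left(u \right)} = - 8 u^{2}$ ($g{\left(u \right)} = - 8 \left(u + 0 \left(-1\right)\right)^{2} = - 8 \left(u + 0\right)^{2} = - 8 u^{2}$)
$g{\left(W{\left(2 \right)} \right)} - -42570 = - 8 \left(3 + 4 \cdot 2\right)^{2} - -42570 = - 8 \left(3 + 8\right)^{2} + 42570 = - 8 \cdot 11^{2} + 42570 = \left(-8\right) 121 + 42570 = -968 + 42570 = 41602$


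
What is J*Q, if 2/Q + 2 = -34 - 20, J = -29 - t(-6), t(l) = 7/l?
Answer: 167/168 ≈ 0.99405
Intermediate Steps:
J = -167/6 (J = -29 - 7/(-6) = -29 - 7*(-1)/6 = -29 - 1*(-7/6) = -29 + 7/6 = -167/6 ≈ -27.833)
Q = -1/28 (Q = 2/(-2 + (-34 - 20)) = 2/(-2 - 54) = 2/(-56) = 2*(-1/56) = -1/28 ≈ -0.035714)
J*Q = -167/6*(-1/28) = 167/168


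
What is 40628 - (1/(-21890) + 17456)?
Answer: 507235081/21890 ≈ 23172.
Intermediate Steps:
40628 - (1/(-21890) + 17456) = 40628 - (-1/21890 + 17456) = 40628 - 1*382111839/21890 = 40628 - 382111839/21890 = 507235081/21890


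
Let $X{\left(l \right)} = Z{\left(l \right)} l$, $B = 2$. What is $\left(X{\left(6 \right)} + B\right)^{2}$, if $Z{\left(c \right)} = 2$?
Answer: $196$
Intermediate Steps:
$X{\left(l \right)} = 2 l$
$\left(X{\left(6 \right)} + B\right)^{2} = \left(2 \cdot 6 + 2\right)^{2} = \left(12 + 2\right)^{2} = 14^{2} = 196$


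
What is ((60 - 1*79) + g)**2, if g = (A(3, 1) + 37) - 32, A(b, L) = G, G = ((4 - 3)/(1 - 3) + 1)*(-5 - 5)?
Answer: 361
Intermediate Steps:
G = -5 (G = (1/(-2) + 1)*(-10) = (1*(-1/2) + 1)*(-10) = (-1/2 + 1)*(-10) = (1/2)*(-10) = -5)
A(b, L) = -5
g = 0 (g = (-5 + 37) - 32 = 32 - 32 = 0)
((60 - 1*79) + g)**2 = ((60 - 1*79) + 0)**2 = ((60 - 79) + 0)**2 = (-19 + 0)**2 = (-19)**2 = 361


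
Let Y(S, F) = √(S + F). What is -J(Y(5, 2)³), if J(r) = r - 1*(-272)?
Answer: -272 - 7*√7 ≈ -290.52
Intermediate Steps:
Y(S, F) = √(F + S)
J(r) = 272 + r (J(r) = r + 272 = 272 + r)
-J(Y(5, 2)³) = -(272 + (√(2 + 5))³) = -(272 + (√7)³) = -(272 + 7*√7) = -272 - 7*√7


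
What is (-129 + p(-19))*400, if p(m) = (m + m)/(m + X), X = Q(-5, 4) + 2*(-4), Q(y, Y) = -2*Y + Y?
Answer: -1584400/31 ≈ -51110.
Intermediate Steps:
Q(y, Y) = -Y
X = -12 (X = -1*4 + 2*(-4) = -4 - 8 = -12)
p(m) = 2*m/(-12 + m) (p(m) = (m + m)/(m - 12) = (2*m)/(-12 + m) = 2*m/(-12 + m))
(-129 + p(-19))*400 = (-129 + 2*(-19)/(-12 - 19))*400 = (-129 + 2*(-19)/(-31))*400 = (-129 + 2*(-19)*(-1/31))*400 = (-129 + 38/31)*400 = -3961/31*400 = -1584400/31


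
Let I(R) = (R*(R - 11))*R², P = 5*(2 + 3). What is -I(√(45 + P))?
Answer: -4900 + 770*√70 ≈ 1542.3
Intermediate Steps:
P = 25 (P = 5*5 = 25)
I(R) = R³*(-11 + R) (I(R) = (R*(-11 + R))*R² = R³*(-11 + R))
-I(√(45 + P)) = -(√(45 + 25))³*(-11 + √(45 + 25)) = -(√70)³*(-11 + √70) = -70*√70*(-11 + √70)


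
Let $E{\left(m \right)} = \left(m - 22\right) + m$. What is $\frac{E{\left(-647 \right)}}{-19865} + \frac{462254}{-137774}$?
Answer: $- \frac{346206351}{105264635} \approx -3.2889$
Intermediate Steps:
$E{\left(m \right)} = -22 + 2 m$ ($E{\left(m \right)} = \left(m - 22\right) + m = \left(-22 + m\right) + m = -22 + 2 m$)
$\frac{E{\left(-647 \right)}}{-19865} + \frac{462254}{-137774} = \frac{-22 + 2 \left(-647\right)}{-19865} + \frac{462254}{-137774} = \left(-22 - 1294\right) \left(- \frac{1}{19865}\right) + 462254 \left(- \frac{1}{137774}\right) = \left(-1316\right) \left(- \frac{1}{19865}\right) - \frac{17779}{5299} = \frac{1316}{19865} - \frac{17779}{5299} = - \frac{346206351}{105264635}$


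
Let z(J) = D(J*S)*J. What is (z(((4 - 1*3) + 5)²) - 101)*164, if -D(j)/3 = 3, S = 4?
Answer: -69700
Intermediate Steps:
D(j) = -9 (D(j) = -3*3 = -9)
z(J) = -9*J
(z(((4 - 1*3) + 5)²) - 101)*164 = (-9*((4 - 1*3) + 5)² - 101)*164 = (-9*((4 - 3) + 5)² - 101)*164 = (-9*(1 + 5)² - 101)*164 = (-9*6² - 101)*164 = (-9*36 - 101)*164 = (-324 - 101)*164 = -425*164 = -69700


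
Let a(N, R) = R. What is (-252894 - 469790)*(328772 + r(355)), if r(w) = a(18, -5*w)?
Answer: -236315499948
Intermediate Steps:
r(w) = -5*w
(-252894 - 469790)*(328772 + r(355)) = (-252894 - 469790)*(328772 - 5*355) = -722684*(328772 - 1775) = -722684*326997 = -236315499948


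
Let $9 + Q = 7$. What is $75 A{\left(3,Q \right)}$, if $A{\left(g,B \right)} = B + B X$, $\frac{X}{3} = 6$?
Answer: $-2850$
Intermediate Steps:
$X = 18$ ($X = 3 \cdot 6 = 18$)
$Q = -2$ ($Q = -9 + 7 = -2$)
$A{\left(g,B \right)} = 19 B$ ($A{\left(g,B \right)} = B + B 18 = B + 18 B = 19 B$)
$75 A{\left(3,Q \right)} = 75 \cdot 19 \left(-2\right) = 75 \left(-38\right) = -2850$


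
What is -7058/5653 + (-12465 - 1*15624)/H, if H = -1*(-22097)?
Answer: -314747743/124914341 ≈ -2.5197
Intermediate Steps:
H = 22097
-7058/5653 + (-12465 - 1*15624)/H = -7058/5653 + (-12465 - 1*15624)/22097 = -7058*1/5653 + (-12465 - 15624)*(1/22097) = -7058/5653 - 28089*1/22097 = -7058/5653 - 28089/22097 = -314747743/124914341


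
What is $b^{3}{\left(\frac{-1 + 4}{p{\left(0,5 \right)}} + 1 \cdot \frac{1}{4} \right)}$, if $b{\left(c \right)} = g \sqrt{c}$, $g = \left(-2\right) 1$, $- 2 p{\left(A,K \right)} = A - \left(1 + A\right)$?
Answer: $-125$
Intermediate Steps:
$p{\left(A,K \right)} = \frac{1}{2}$ ($p{\left(A,K \right)} = - \frac{A - \left(1 + A\right)}{2} = \left(- \frac{1}{2}\right) \left(-1\right) = \frac{1}{2}$)
$g = -2$
$b{\left(c \right)} = - 2 \sqrt{c}$
$b^{3}{\left(\frac{-1 + 4}{p{\left(0,5 \right)}} + 1 \cdot \frac{1}{4} \right)} = \left(- 2 \sqrt{\left(-1 + 4\right) \frac{1}{\frac{1}{2}} + 1 \cdot \frac{1}{4}}\right)^{3} = \left(- 2 \sqrt{3 \cdot 2 + 1 \cdot \frac{1}{4}}\right)^{3} = \left(- 2 \sqrt{6 + \frac{1}{4}}\right)^{3} = \left(- 2 \sqrt{\frac{25}{4}}\right)^{3} = \left(\left(-2\right) \frac{5}{2}\right)^{3} = \left(-5\right)^{3} = -125$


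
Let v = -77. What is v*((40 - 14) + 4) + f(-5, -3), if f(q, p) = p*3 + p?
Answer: -2322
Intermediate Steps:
f(q, p) = 4*p (f(q, p) = 3*p + p = 4*p)
v*((40 - 14) + 4) + f(-5, -3) = -77*((40 - 14) + 4) + 4*(-3) = -77*(26 + 4) - 12 = -77*30 - 12 = -2310 - 12 = -2322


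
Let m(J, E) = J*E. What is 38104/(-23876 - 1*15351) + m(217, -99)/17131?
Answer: -1495473265/671997737 ≈ -2.2254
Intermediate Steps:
m(J, E) = E*J
38104/(-23876 - 1*15351) + m(217, -99)/17131 = 38104/(-23876 - 1*15351) - 99*217/17131 = 38104/(-23876 - 15351) - 21483*1/17131 = 38104/(-39227) - 21483/17131 = 38104*(-1/39227) - 21483/17131 = -38104/39227 - 21483/17131 = -1495473265/671997737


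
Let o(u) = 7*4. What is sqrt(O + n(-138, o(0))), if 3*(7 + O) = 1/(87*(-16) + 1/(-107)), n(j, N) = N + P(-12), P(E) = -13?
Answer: sqrt(1597244326455)/446835 ≈ 2.8284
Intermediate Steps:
o(u) = 28
n(j, N) = -13 + N (n(j, N) = N - 13 = -13 + N)
O = -3127952/446835 (O = -7 + 1/(3*(87*(-16) + 1/(-107))) = -7 + 1/(3*(-1392 - 1/107)) = -7 + 1/(3*(-148945/107)) = -7 + (1/3)*(-107/148945) = -7 - 107/446835 = -3127952/446835 ≈ -7.0002)
sqrt(O + n(-138, o(0))) = sqrt(-3127952/446835 + (-13 + 28)) = sqrt(-3127952/446835 + 15) = sqrt(3574573/446835) = sqrt(1597244326455)/446835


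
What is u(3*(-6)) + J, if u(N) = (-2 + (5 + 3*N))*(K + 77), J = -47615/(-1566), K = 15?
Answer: -7300057/1566 ≈ -4661.6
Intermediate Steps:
J = 47615/1566 (J = -47615*(-1/1566) = 47615/1566 ≈ 30.405)
u(N) = 276 + 276*N (u(N) = (-2 + (5 + 3*N))*(15 + 77) = (3 + 3*N)*92 = 276 + 276*N)
u(3*(-6)) + J = (276 + 276*(3*(-6))) + 47615/1566 = (276 + 276*(-18)) + 47615/1566 = (276 - 4968) + 47615/1566 = -4692 + 47615/1566 = -7300057/1566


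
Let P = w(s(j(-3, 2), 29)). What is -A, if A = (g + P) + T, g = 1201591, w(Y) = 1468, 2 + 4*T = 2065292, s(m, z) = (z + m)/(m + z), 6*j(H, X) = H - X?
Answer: -3438763/2 ≈ -1.7194e+6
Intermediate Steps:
j(H, X) = -X/6 + H/6 (j(H, X) = (H - X)/6 = -X/6 + H/6)
s(m, z) = 1 (s(m, z) = (m + z)/(m + z) = 1)
T = 1032645/2 (T = -1/2 + (1/4)*2065292 = -1/2 + 516323 = 1032645/2 ≈ 5.1632e+5)
P = 1468
A = 3438763/2 (A = (1201591 + 1468) + 1032645/2 = 1203059 + 1032645/2 = 3438763/2 ≈ 1.7194e+6)
-A = -1*3438763/2 = -3438763/2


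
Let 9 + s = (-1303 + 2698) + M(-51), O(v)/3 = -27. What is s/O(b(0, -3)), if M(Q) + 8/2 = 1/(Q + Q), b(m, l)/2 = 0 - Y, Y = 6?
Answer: -140963/8262 ≈ -17.062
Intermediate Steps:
b(m, l) = -12 (b(m, l) = 2*(0 - 1*6) = 2*(0 - 6) = 2*(-6) = -12)
M(Q) = -4 + 1/(2*Q) (M(Q) = -4 + 1/(Q + Q) = -4 + 1/(2*Q))
O(v) = -81 (O(v) = 3*(-27) = -81)
s = 140963/102 (s = -9 + ((-1303 + 2698) + (-4 + (1/2)/(-51))) = -9 + (1395 + (-4 + (1/2)*(-1/51))) = -9 + (1395 + (-4 - 1/102)) = -9 + (1395 - 409/102) = -9 + 141881/102 = 140963/102 ≈ 1382.0)
s/O(b(0, -3)) = (140963/102)/(-81) = (140963/102)*(-1/81) = -140963/8262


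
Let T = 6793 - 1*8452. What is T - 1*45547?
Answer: -47206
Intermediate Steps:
T = -1659 (T = 6793 - 8452 = -1659)
T - 1*45547 = -1659 - 1*45547 = -1659 - 45547 = -47206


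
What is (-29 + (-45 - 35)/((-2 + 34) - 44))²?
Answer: 4489/9 ≈ 498.78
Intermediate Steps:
(-29 + (-45 - 35)/((-2 + 34) - 44))² = (-29 - 80/(32 - 44))² = (-29 - 80/(-12))² = (-29 - 80*(-1/12))² = (-29 + 20/3)² = (-67/3)² = 4489/9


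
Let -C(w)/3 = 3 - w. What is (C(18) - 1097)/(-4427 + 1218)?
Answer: 1052/3209 ≈ 0.32783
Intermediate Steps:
C(w) = -9 + 3*w (C(w) = -3*(3 - w) = -9 + 3*w)
(C(18) - 1097)/(-4427 + 1218) = ((-9 + 3*18) - 1097)/(-4427 + 1218) = ((-9 + 54) - 1097)/(-3209) = (45 - 1097)*(-1/3209) = -1052*(-1/3209) = 1052/3209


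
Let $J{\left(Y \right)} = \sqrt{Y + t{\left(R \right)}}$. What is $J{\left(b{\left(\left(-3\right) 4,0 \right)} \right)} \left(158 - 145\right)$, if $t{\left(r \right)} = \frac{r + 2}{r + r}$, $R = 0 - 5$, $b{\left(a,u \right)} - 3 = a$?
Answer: $\frac{13 i \sqrt{870}}{10} \approx 38.344 i$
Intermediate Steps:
$b{\left(a,u \right)} = 3 + a$
$R = -5$
$t{\left(r \right)} = \frac{2 + r}{2 r}$
$J{\left(Y \right)} = \sqrt{\frac{3}{10} + Y}$ ($J{\left(Y \right)} = \sqrt{Y + \frac{2 - 5}{2 \left(-5\right)}} = \sqrt{Y + \frac{1}{2} \left(- \frac{1}{5}\right) \left(-3\right)} = \sqrt{Y + \frac{3}{10}} = \sqrt{\frac{3}{10} + Y}$)
$J{\left(b{\left(\left(-3\right) 4,0 \right)} \right)} \left(158 - 145\right) = \frac{\sqrt{30 + 100 \left(3 - 12\right)}}{10} \left(158 - 145\right) = \frac{\sqrt{30 + 100 \left(3 - 12\right)}}{10} \cdot 13 = \frac{\sqrt{30 + 100 \left(-9\right)}}{10} \cdot 13 = \frac{\sqrt{30 - 900}}{10} \cdot 13 = \frac{\sqrt{-870}}{10} \cdot 13 = \frac{i \sqrt{870}}{10} \cdot 13 = \frac{13 i \sqrt{870}}{10}$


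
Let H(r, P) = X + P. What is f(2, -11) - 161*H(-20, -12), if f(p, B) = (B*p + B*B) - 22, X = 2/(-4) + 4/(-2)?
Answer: 4823/2 ≈ 2411.5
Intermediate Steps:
X = -5/2 (X = 2*(-¼) + 4*(-½) = -½ - 2 = -5/2 ≈ -2.5000)
f(p, B) = -22 + B² + B*p (f(p, B) = (B*p + B²) - 22 = (B² + B*p) - 22 = -22 + B² + B*p)
H(r, P) = -5/2 + P
f(2, -11) - 161*H(-20, -12) = (-22 + (-11)² - 11*2) - 161*(-5/2 - 12) = (-22 + 121 - 22) - 161*(-29/2) = 77 + 4669/2 = 4823/2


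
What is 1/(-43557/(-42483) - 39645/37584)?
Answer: -59136336/1747861 ≈ -33.834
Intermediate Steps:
1/(-43557/(-42483) - 39645/37584) = 1/(-43557*(-1/42483) - 39645*1/37584) = 1/(14519/14161 - 4405/4176) = 1/(-1747861/59136336) = -59136336/1747861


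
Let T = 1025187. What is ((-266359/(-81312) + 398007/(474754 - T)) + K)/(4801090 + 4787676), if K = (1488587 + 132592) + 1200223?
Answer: 126277062125708855/429162559739449536 ≈ 0.29424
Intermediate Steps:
K = 2821402 (K = 1621179 + 1200223 = 2821402)
((-266359/(-81312) + 398007/(474754 - T)) + K)/(4801090 + 4787676) = ((-266359/(-81312) + 398007/(474754 - 1*1025187)) + 2821402)/(4801090 + 4787676) = ((-266359*(-1/81312) + 398007/(474754 - 1025187)) + 2821402)/9588766 = ((266359/81312 + 398007/(-550433)) + 2821402)*(1/9588766) = ((266359/81312 + 398007*(-1/550433)) + 2821402)*(1/9588766) = ((266359/81312 - 398007/550433) + 2821402)*(1/9588766) = (114250038263/44756808096 + 2821402)*(1/9588766) = (126277062125708855/44756808096)*(1/9588766) = 126277062125708855/429162559739449536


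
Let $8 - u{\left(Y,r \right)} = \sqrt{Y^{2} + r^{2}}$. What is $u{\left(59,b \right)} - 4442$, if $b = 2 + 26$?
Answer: $-4434 - \sqrt{4265} \approx -4499.3$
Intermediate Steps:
$b = 28$
$u{\left(Y,r \right)} = 8 - \sqrt{Y^{2} + r^{2}}$
$u{\left(59,b \right)} - 4442 = \left(8 - \sqrt{59^{2} + 28^{2}}\right) - 4442 = \left(8 - \sqrt{3481 + 784}\right) - 4442 = \left(8 - \sqrt{4265}\right) - 4442 = -4434 - \sqrt{4265}$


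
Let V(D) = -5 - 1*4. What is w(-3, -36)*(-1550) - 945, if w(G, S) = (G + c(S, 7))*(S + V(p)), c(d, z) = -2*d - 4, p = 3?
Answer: 4532805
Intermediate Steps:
V(D) = -9 (V(D) = -5 - 4 = -9)
c(d, z) = -4 - 2*d
w(G, S) = (-9 + S)*(-4 + G - 2*S) (w(G, S) = (G + (-4 - 2*S))*(S - 9) = (-4 + G - 2*S)*(-9 + S) = (-9 + S)*(-4 + G - 2*S))
w(-3, -36)*(-1550) - 945 = (36 - 9*(-3) - 2*(-36)² + 14*(-36) - 3*(-36))*(-1550) - 945 = (36 + 27 - 2*1296 - 504 + 108)*(-1550) - 945 = (36 + 27 - 2592 - 504 + 108)*(-1550) - 945 = -2925*(-1550) - 945 = 4533750 - 945 = 4532805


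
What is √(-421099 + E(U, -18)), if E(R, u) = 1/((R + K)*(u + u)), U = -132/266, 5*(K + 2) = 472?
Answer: I*√14155869955365831/183348 ≈ 648.92*I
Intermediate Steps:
K = 462/5 (K = -2 + (⅕)*472 = -2 + 472/5 = 462/5 ≈ 92.400)
U = -66/133 (U = -132*1/266 = -66/133 ≈ -0.49624)
E(R, u) = 1/(2*u*(462/5 + R)) (E(R, u) = 1/((R + 462/5)*(u + u)) = 1/((462/5 + R)*(2*u)) = 1/(2*u*(462/5 + R)))
√(-421099 + E(U, -18)) = √(-421099 + (5/2)/(-18*(462 + 5*(-66/133)))) = √(-421099 + (5/2)*(-1/18)/(462 - 330/133)) = √(-421099 + (5/2)*(-1/18)/(61116/133)) = √(-421099 + (5/2)*(-1/18)*(133/61116)) = √(-421099 - 665/2200176) = √(-926491914089/2200176) = I*√14155869955365831/183348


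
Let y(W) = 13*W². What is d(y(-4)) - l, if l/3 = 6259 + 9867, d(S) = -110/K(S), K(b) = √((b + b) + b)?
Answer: -48378 - 55*√39/78 ≈ -48382.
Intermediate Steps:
K(b) = √3*√b (K(b) = √(2*b + b) = √(3*b) = √3*√b)
d(S) = -110*√3/(3*√S)
l = 48378 (l = 3*(6259 + 9867) = 3*16126 = 48378)
d(y(-4)) - l = -110*√3/(3*√(13*(-4)²)) - 1*48378 = -110*√3/(3*√(13*16)) - 48378 = -110*√3/(3*√208) - 48378 = -110*√3*√13/52/3 - 48378 = -55*√39/78 - 48378 = -48378 - 55*√39/78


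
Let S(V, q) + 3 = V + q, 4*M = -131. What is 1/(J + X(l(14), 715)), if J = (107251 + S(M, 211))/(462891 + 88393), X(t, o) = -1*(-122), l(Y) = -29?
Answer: 2205136/269456297 ≈ 0.0081836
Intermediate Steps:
M = -131/4 (M = (¼)*(-131) = -131/4 ≈ -32.750)
S(V, q) = -3 + V + q (S(V, q) = -3 + (V + q) = -3 + V + q)
X(t, o) = 122
J = 429705/2205136 (J = (107251 + (-3 - 131/4 + 211))/(462891 + 88393) = (107251 + 701/4)/551284 = (429705/4)*(1/551284) = 429705/2205136 ≈ 0.19487)
1/(J + X(l(14), 715)) = 1/(429705/2205136 + 122) = 1/(269456297/2205136) = 2205136/269456297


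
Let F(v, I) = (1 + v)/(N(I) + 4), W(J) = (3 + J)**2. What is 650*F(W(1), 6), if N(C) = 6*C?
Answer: 1105/4 ≈ 276.25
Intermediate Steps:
F(v, I) = (1 + v)/(4 + 6*I) (F(v, I) = (1 + v)/(6*I + 4) = (1 + v)/(4 + 6*I))
650*F(W(1), 6) = 650*((1 + (3 + 1)**2)/(2*(2 + 3*6))) = 650*((1 + 4**2)/(2*(2 + 18))) = 650*((1/2)*(1 + 16)/20) = 650*((1/2)*(1/20)*17) = 650*(17/40) = 1105/4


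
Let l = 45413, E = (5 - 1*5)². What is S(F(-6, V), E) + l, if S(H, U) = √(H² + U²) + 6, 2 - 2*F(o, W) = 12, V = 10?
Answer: 45424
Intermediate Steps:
E = 0 (E = (5 - 5)² = 0² = 0)
F(o, W) = -5 (F(o, W) = 1 - ½*12 = 1 - 6 = -5)
S(H, U) = 6 + √(H² + U²)
S(F(-6, V), E) + l = (6 + √((-5)² + 0²)) + 45413 = (6 + √(25 + 0)) + 45413 = (6 + √25) + 45413 = (6 + 5) + 45413 = 11 + 45413 = 45424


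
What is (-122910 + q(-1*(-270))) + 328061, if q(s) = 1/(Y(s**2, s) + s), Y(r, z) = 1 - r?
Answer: 14899911978/72629 ≈ 2.0515e+5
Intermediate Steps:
q(s) = 1/(1 + s - s**2) (q(s) = 1/((1 - s**2) + s) = 1/(1 + s - s**2))
(-122910 + q(-1*(-270))) + 328061 = (-122910 + 1/(1 - 1*(-270) - (-1*(-270))**2)) + 328061 = (-122910 + 1/(1 + 270 - 1*270**2)) + 328061 = (-122910 + 1/(1 + 270 - 1*72900)) + 328061 = (-122910 + 1/(1 + 270 - 72900)) + 328061 = (-122910 + 1/(-72629)) + 328061 = (-122910 - 1/72629) + 328061 = -8926830391/72629 + 328061 = 14899911978/72629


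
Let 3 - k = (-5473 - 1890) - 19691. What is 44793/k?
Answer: 14931/9019 ≈ 1.6555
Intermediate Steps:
k = 27057 (k = 3 - ((-5473 - 1890) - 19691) = 3 - (-7363 - 19691) = 3 - 1*(-27054) = 3 + 27054 = 27057)
44793/k = 44793/27057 = 44793*(1/27057) = 14931/9019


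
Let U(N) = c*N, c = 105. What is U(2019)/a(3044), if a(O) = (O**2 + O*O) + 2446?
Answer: 70665/6178106 ≈ 0.011438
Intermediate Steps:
a(O) = 2446 + 2*O**2 (a(O) = (O**2 + O**2) + 2446 = 2*O**2 + 2446 = 2446 + 2*O**2)
U(N) = 105*N
U(2019)/a(3044) = (105*2019)/(2446 + 2*3044**2) = 211995/(2446 + 2*9265936) = 211995/(2446 + 18531872) = 211995/18534318 = 211995*(1/18534318) = 70665/6178106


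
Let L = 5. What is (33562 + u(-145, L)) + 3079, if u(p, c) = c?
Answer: 36646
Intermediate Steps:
(33562 + u(-145, L)) + 3079 = (33562 + 5) + 3079 = 33567 + 3079 = 36646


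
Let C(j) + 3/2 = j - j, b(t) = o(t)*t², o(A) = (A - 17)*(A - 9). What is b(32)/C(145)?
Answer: -235520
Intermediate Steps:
o(A) = (-17 + A)*(-9 + A)
b(t) = t²*(153 + t² - 26*t) (b(t) = (153 + t² - 26*t)*t² = t²*(153 + t² - 26*t))
C(j) = -3/2 (C(j) = -3/2 + (j - j) = -3/2 + 0 = -3/2)
b(32)/C(145) = (32²*(153 + 32² - 26*32))/(-3/2) = (1024*(153 + 1024 - 832))*(-⅔) = (1024*345)*(-⅔) = 353280*(-⅔) = -235520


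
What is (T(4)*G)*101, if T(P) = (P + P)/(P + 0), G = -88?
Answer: -17776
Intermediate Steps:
T(P) = 2 (T(P) = (2*P)/P = 2)
(T(4)*G)*101 = (2*(-88))*101 = -176*101 = -17776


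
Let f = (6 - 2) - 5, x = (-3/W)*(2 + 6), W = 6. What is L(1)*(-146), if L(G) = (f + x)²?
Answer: -3650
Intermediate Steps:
x = -4 (x = (-3/6)*(2 + 6) = -3*⅙*8 = -½*8 = -4)
f = -1 (f = 4 - 5 = -1)
L(G) = 25 (L(G) = (-1 - 4)² = (-5)² = 25)
L(1)*(-146) = 25*(-146) = -3650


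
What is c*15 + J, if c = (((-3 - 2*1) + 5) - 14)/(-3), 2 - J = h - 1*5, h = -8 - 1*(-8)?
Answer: 77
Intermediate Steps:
h = 0 (h = -8 + 8 = 0)
J = 7 (J = 2 - (0 - 1*5) = 2 - (0 - 5) = 2 - 1*(-5) = 2 + 5 = 7)
c = 14/3 (c = (((-3 - 2) + 5) - 14)*(-⅓) = ((-5 + 5) - 14)*(-⅓) = (0 - 14)*(-⅓) = -14*(-⅓) = 14/3 ≈ 4.6667)
c*15 + J = (14/3)*15 + 7 = 70 + 7 = 77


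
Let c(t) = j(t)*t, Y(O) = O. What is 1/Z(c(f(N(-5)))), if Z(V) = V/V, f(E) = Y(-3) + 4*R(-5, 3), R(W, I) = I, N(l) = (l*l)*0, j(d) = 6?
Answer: 1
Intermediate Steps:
N(l) = 0 (N(l) = l**2*0 = 0)
f(E) = 9 (f(E) = -3 + 4*3 = -3 + 12 = 9)
c(t) = 6*t
Z(V) = 1
1/Z(c(f(N(-5)))) = 1/1 = 1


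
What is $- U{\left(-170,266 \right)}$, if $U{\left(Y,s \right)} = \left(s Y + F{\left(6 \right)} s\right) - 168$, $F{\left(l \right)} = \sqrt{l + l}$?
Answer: $45388 - 532 \sqrt{3} \approx 44467.0$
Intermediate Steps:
$F{\left(l \right)} = \sqrt{2} \sqrt{l}$ ($F{\left(l \right)} = \sqrt{2 l} = \sqrt{2} \sqrt{l}$)
$U{\left(Y,s \right)} = -168 + Y s + 2 s \sqrt{3}$ ($U{\left(Y,s \right)} = \left(s Y + \sqrt{2} \sqrt{6} s\right) - 168 = \left(Y s + 2 \sqrt{3} s\right) - 168 = \left(Y s + 2 s \sqrt{3}\right) - 168 = -168 + Y s + 2 s \sqrt{3}$)
$- U{\left(-170,266 \right)} = - (-168 - 45220 + 2 \cdot 266 \sqrt{3}) = - (-168 - 45220 + 532 \sqrt{3}) = - (-45388 + 532 \sqrt{3}) = 45388 - 532 \sqrt{3}$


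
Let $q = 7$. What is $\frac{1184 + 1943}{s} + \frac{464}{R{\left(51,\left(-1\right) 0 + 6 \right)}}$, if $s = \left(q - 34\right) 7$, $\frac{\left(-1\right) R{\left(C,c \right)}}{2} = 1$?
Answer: $- \frac{46975}{189} \approx -248.54$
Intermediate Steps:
$R{\left(C,c \right)} = -2$ ($R{\left(C,c \right)} = \left(-2\right) 1 = -2$)
$s = -189$ ($s = \left(7 - 34\right) 7 = \left(-27\right) 7 = -189$)
$\frac{1184 + 1943}{s} + \frac{464}{R{\left(51,\left(-1\right) 0 + 6 \right)}} = \frac{1184 + 1943}{-189} + \frac{464}{-2} = 3127 \left(- \frac{1}{189}\right) + 464 \left(- \frac{1}{2}\right) = - \frac{3127}{189} - 232 = - \frac{46975}{189}$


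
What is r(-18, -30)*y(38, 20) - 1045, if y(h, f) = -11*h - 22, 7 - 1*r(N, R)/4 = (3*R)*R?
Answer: 4738635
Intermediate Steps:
r(N, R) = 28 - 12*R**2 (r(N, R) = 28 - 4*3*R*R = 28 - 12*R**2)
y(h, f) = -22 - 11*h
r(-18, -30)*y(38, 20) - 1045 = (28 - 12*(-30)**2)*(-22 - 11*38) - 1045 = (28 - 12*900)*(-22 - 418) - 1045 = (28 - 10800)*(-440) - 1045 = -10772*(-440) - 1045 = 4739680 - 1045 = 4738635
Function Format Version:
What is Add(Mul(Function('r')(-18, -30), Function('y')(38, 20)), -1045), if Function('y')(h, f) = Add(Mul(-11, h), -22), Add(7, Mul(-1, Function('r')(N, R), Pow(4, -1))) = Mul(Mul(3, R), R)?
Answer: 4738635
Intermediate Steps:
Function('r')(N, R) = Add(28, Mul(-12, Pow(R, 2))) (Function('r')(N, R) = Add(28, Mul(-4, Mul(Mul(3, R), R))) = Add(28, Mul(-4, Mul(3, Pow(R, 2)))) = Add(28, Mul(-12, Pow(R, 2))))
Function('y')(h, f) = Add(-22, Mul(-11, h))
Add(Mul(Function('r')(-18, -30), Function('y')(38, 20)), -1045) = Add(Mul(Add(28, Mul(-12, Pow(-30, 2))), Add(-22, Mul(-11, 38))), -1045) = Add(Mul(Add(28, Mul(-12, 900)), Add(-22, -418)), -1045) = Add(Mul(Add(28, -10800), -440), -1045) = Add(Mul(-10772, -440), -1045) = Add(4739680, -1045) = 4738635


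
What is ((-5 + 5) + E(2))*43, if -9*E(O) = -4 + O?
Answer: 86/9 ≈ 9.5556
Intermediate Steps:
E(O) = 4/9 - O/9 (E(O) = -(-4 + O)/9 = 4/9 - O/9)
((-5 + 5) + E(2))*43 = ((-5 + 5) + (4/9 - ⅑*2))*43 = (0 + (4/9 - 2/9))*43 = (0 + 2/9)*43 = (2/9)*43 = 86/9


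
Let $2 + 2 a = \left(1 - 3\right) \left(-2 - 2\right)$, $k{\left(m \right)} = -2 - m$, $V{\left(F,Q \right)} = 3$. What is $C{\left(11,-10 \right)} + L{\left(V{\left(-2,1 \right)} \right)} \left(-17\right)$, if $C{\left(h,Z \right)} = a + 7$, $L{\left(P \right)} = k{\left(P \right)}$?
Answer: $95$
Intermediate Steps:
$L{\left(P \right)} = -2 - P$
$a = 3$ ($a = -1 + \frac{\left(1 - 3\right) \left(-2 - 2\right)}{2} = -1 + \frac{\left(-2\right) \left(-4\right)}{2} = -1 + \frac{1}{2} \cdot 8 = -1 + 4 = 3$)
$C{\left(h,Z \right)} = 10$ ($C{\left(h,Z \right)} = 3 + 7 = 10$)
$C{\left(11,-10 \right)} + L{\left(V{\left(-2,1 \right)} \right)} \left(-17\right) = 10 + \left(-2 - 3\right) \left(-17\right) = 10 - -85 = 10 + 85 = 95$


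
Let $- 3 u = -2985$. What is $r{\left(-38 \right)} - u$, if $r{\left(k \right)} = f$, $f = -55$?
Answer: $-1050$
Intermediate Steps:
$u = 995$ ($u = \left(- \frac{1}{3}\right) \left(-2985\right) = 995$)
$r{\left(k \right)} = -55$
$r{\left(-38 \right)} - u = -55 - 995 = -1050$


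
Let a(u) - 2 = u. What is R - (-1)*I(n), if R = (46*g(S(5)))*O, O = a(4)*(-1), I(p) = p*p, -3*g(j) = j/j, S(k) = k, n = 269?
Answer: 72453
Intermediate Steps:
a(u) = 2 + u
g(j) = -1/3 (g(j) = -j/(3*j) = -1/3*1 = -1/3)
I(p) = p**2
O = -6 (O = (2 + 4)*(-1) = 6*(-1) = -6)
R = 92 (R = (46*(-1/3))*(-6) = -46/3*(-6) = 92)
R - (-1)*I(n) = 92 - (-1)*269**2 = 92 - (-1)*72361 = 92 - 1*(-72361) = 92 + 72361 = 72453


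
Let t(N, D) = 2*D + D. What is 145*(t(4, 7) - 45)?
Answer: -3480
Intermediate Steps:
t(N, D) = 3*D
145*(t(4, 7) - 45) = 145*(3*7 - 45) = 145*(21 - 45) = 145*(-24) = -3480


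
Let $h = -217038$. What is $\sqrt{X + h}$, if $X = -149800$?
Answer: $i \sqrt{366838} \approx 605.67 i$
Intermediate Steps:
$\sqrt{X + h} = \sqrt{-149800 - 217038} = \sqrt{-366838} = i \sqrt{366838}$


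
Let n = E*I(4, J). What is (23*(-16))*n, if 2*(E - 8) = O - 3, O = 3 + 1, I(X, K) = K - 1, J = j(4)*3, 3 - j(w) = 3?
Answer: 3128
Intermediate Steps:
j(w) = 0 (j(w) = 3 - 1*3 = 3 - 3 = 0)
J = 0 (J = 0*3 = 0)
I(X, K) = -1 + K
O = 4
E = 17/2 (E = 8 + (4 - 3)/2 = 8 + (1/2)*1 = 8 + 1/2 = 17/2 ≈ 8.5000)
n = -17/2 (n = 17*(-1 + 0)/2 = (17/2)*(-1) = -17/2 ≈ -8.5000)
(23*(-16))*n = (23*(-16))*(-17/2) = -368*(-17/2) = 3128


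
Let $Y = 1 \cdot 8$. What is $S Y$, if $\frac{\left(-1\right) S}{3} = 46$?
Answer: $-1104$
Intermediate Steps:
$S = -138$ ($S = \left(-3\right) 46 = -138$)
$Y = 8$
$S Y = \left(-138\right) 8 = -1104$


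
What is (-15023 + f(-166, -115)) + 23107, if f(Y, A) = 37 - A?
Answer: 8236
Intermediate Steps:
(-15023 + f(-166, -115)) + 23107 = (-15023 + (37 - 1*(-115))) + 23107 = (-15023 + (37 + 115)) + 23107 = (-15023 + 152) + 23107 = -14871 + 23107 = 8236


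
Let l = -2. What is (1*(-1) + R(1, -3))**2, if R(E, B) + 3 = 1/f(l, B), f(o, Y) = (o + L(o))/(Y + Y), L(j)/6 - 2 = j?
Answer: 1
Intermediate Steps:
L(j) = 12 + 6*j
f(o, Y) = (12 + 7*o)/(2*Y) (f(o, Y) = (o + (12 + 6*o))/(Y + Y) = (12 + 7*o)/((2*Y)) = (12 + 7*o)*(1/(2*Y)) = (12 + 7*o)/(2*Y))
R(E, B) = -3 - B (R(E, B) = -3 + 1/((12 + 7*(-2))/(2*B)) = -3 + 1/((12 - 14)/(2*B)) = -3 + 1/((1/2)*(-2)/B) = -3 + 1/(-1/B) = -3 - B)
(1*(-1) + R(1, -3))**2 = (1*(-1) + (-3 - 1*(-3)))**2 = (-1 + (-3 + 3))**2 = (-1 + 0)**2 = (-1)**2 = 1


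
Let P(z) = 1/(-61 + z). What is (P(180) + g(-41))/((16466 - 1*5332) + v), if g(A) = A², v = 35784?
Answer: 100020/2791621 ≈ 0.035829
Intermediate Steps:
(P(180) + g(-41))/((16466 - 1*5332) + v) = (1/(-61 + 180) + (-41)²)/((16466 - 1*5332) + 35784) = (1/119 + 1681)/((16466 - 5332) + 35784) = (1/119 + 1681)/(11134 + 35784) = (200040/119)/46918 = (200040/119)*(1/46918) = 100020/2791621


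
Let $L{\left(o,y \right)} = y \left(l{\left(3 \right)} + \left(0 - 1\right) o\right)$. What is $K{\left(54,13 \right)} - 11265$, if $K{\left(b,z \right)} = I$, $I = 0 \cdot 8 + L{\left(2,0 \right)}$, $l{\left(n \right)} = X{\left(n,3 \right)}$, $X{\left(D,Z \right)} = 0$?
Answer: $-11265$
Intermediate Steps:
$l{\left(n \right)} = 0$
$L{\left(o,y \right)} = - o y$ ($L{\left(o,y \right)} = y \left(0 + \left(0 - 1\right) o\right) = y \left(0 - o\right) = y \left(- o\right) = - o y$)
$I = 0$ ($I = 0 \cdot 8 - 2 \cdot 0 = 0 + 0 = 0$)
$K{\left(b,z \right)} = 0$
$K{\left(54,13 \right)} - 11265 = 0 - 11265 = -11265$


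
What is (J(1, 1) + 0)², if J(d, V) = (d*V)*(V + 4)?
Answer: 25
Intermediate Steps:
J(d, V) = V*d*(4 + V) (J(d, V) = (V*d)*(4 + V) = V*d*(4 + V))
(J(1, 1) + 0)² = (1*1*(4 + 1) + 0)² = (1*1*5 + 0)² = (5 + 0)² = 5² = 25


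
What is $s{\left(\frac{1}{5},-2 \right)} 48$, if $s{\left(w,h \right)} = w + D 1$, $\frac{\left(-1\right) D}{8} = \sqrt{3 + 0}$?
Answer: $\frac{48}{5} - 384 \sqrt{3} \approx -655.51$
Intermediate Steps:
$D = - 8 \sqrt{3}$ ($D = - 8 \sqrt{3 + 0} = - 8 \sqrt{3} \approx -13.856$)
$s{\left(w,h \right)} = w - 8 \sqrt{3}$ ($s{\left(w,h \right)} = w + - 8 \sqrt{3} \cdot 1 = w - 8 \sqrt{3}$)
$s{\left(\frac{1}{5},-2 \right)} 48 = \left(\frac{1}{5} - 8 \sqrt{3}\right) 48 = \frac{48}{5} - 384 \sqrt{3}$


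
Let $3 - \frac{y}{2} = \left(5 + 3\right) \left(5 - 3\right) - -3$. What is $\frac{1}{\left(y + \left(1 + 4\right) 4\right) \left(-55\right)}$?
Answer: $\frac{1}{660} \approx 0.0015152$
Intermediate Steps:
$y = -32$ ($y = 6 - 2 \left(\left(5 + 3\right) \left(5 - 3\right) - -3\right) = 6 - 2 \left(8 \cdot 2 + 3\right) = 6 - 2 \left(16 + 3\right) = 6 - 38 = -32$)
$\frac{1}{\left(y + \left(1 + 4\right) 4\right) \left(-55\right)} = \frac{1}{\left(-32 + \left(1 + 4\right) 4\right) \left(-55\right)} = \frac{1}{\left(-32 + 5 \cdot 4\right) \left(-55\right)} = \frac{1}{\left(-32 + 20\right) \left(-55\right)} = \frac{1}{\left(-12\right) \left(-55\right)} = \frac{1}{660}$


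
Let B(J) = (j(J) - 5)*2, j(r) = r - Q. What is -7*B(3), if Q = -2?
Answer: 0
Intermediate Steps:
j(r) = 2 + r (j(r) = r - 1*(-2) = r + 2 = 2 + r)
B(J) = -6 + 2*J (B(J) = ((2 + J) - 5)*2 = (-3 + J)*2 = -6 + 2*J)
-7*B(3) = -7*(-6 + 2*3) = -7*(-6 + 6) = -7*0 = 0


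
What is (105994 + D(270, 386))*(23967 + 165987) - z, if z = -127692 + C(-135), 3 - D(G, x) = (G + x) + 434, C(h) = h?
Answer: 19927632105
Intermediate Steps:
D(G, x) = -431 - G - x (D(G, x) = 3 - ((G + x) + 434) = 3 - (434 + G + x) = 3 + (-434 - G - x) = -431 - G - x)
z = -127827 (z = -127692 - 135 = -127827)
(105994 + D(270, 386))*(23967 + 165987) - z = (105994 + (-431 - 1*270 - 1*386))*(23967 + 165987) - 1*(-127827) = (105994 + (-431 - 270 - 386))*189954 + 127827 = (105994 - 1087)*189954 + 127827 = 104907*189954 + 127827 = 19927504278 + 127827 = 19927632105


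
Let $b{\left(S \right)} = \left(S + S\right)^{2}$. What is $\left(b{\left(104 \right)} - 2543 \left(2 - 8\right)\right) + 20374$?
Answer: $78896$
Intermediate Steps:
$b{\left(S \right)} = 4 S^{2}$ ($b{\left(S \right)} = \left(2 S\right)^{2} = 4 S^{2}$)
$\left(b{\left(104 \right)} - 2543 \left(2 - 8\right)\right) + 20374 = \left(4 \cdot 104^{2} - 2543 \left(2 - 8\right)\right) + 20374 = \left(4 \cdot 10816 - 2543 \left(2 - 8\right)\right) + 20374 = \left(43264 - -15258\right) + 20374 = \left(43264 + 15258\right) + 20374 = 58522 + 20374 = 78896$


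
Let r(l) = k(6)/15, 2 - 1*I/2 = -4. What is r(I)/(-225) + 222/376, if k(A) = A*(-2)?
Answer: 125627/211500 ≈ 0.59398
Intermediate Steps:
I = 12 (I = 4 - 2*(-4) = 4 + 8 = 12)
k(A) = -2*A
r(l) = -4/5 (r(l) = -2*6/15 = -12*1/15 = -4/5)
r(I)/(-225) + 222/376 = -4/5/(-225) + 222/376 = -4/5*(-1/225) + 222*(1/376) = 4/1125 + 111/188 = 125627/211500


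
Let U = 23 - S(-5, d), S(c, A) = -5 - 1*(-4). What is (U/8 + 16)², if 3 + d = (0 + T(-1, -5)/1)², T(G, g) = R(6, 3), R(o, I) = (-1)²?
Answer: 361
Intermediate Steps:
R(o, I) = 1
T(G, g) = 1
d = -2 (d = -3 + (0 + 1/1)² = -3 + (0 + 1*1)² = -3 + (0 + 1)² = -3 + 1² = -3 + 1 = -2)
S(c, A) = -1 (S(c, A) = -5 + 4 = -1)
U = 24 (U = 23 - 1*(-1) = 23 + 1 = 24)
(U/8 + 16)² = (24/8 + 16)² = (24*(⅛) + 16)² = (3 + 16)² = 19² = 361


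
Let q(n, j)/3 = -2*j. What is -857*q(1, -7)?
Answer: -35994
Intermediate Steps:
q(n, j) = -6*j (q(n, j) = 3*(-2*j) = -6*j)
-857*q(1, -7) = -(-5142)*(-7) = -857*42 = -35994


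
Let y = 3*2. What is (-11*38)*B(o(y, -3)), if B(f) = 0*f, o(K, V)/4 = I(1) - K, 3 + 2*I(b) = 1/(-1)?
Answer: 0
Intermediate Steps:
I(b) = -2 (I(b) = -3/2 + (1/2)/(-1) = -3/2 + (1/2)*(-1) = -3/2 - 1/2 = -2)
y = 6
o(K, V) = -8 - 4*K (o(K, V) = 4*(-2 - K) = -8 - 4*K)
B(f) = 0
(-11*38)*B(o(y, -3)) = -11*38*0 = -418*0 = 0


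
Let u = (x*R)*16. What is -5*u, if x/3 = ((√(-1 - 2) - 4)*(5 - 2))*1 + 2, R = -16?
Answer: -38400 + 11520*I*√3 ≈ -38400.0 + 19953.0*I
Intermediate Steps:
x = -30 + 9*I*√3 (x = 3*(((√(-1 - 2) - 4)*(5 - 2))*1 + 2) = 3*(((√(-3) - 4)*3)*1 + 2) = 3*(((I*√3 - 4)*3)*1 + 2) = 3*(((-4 + I*√3)*3)*1 + 2) = 3*((-12 + 3*I*√3)*1 + 2) = 3*((-12 + 3*I*√3) + 2) = 3*(-10 + 3*I*√3) = -30 + 9*I*√3 ≈ -30.0 + 15.588*I)
u = 7680 - 2304*I*√3 (u = ((-30 + 9*I*√3)*(-16))*16 = (480 - 144*I*√3)*16 = 7680 - 2304*I*√3 ≈ 7680.0 - 3990.6*I)
-5*u = -5*(7680 - 2304*I*√3) = -38400 + 11520*I*√3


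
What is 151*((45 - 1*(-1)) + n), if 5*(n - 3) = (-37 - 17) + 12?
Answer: 30653/5 ≈ 6130.6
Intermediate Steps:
n = -27/5 (n = 3 + ((-37 - 17) + 12)/5 = 3 + (-54 + 12)/5 = 3 + (⅕)*(-42) = 3 - 42/5 = -27/5 ≈ -5.4000)
151*((45 - 1*(-1)) + n) = 151*((45 - 1*(-1)) - 27/5) = 151*((45 + 1) - 27/5) = 151*(46 - 27/5) = 151*(203/5) = 30653/5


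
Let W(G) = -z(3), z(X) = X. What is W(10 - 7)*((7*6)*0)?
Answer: 0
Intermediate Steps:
W(G) = -3 (W(G) = -1*3 = -3)
W(10 - 7)*((7*6)*0) = -3*7*6*0 = -126*0 = -3*0 = 0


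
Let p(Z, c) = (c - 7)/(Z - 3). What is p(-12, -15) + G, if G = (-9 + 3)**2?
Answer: 562/15 ≈ 37.467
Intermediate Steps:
p(Z, c) = (-7 + c)/(-3 + Z)
G = 36 (G = (-6)**2 = 36)
p(-12, -15) + G = (-7 - 15)/(-3 - 12) + 36 = -22/(-15) + 36 = -1/15*(-22) + 36 = 22/15 + 36 = 562/15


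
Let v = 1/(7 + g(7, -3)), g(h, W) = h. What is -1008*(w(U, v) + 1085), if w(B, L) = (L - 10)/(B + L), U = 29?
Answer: -444987648/407 ≈ -1.0933e+6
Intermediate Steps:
v = 1/14 (v = 1/(7 + 7) = 1/14 ≈ 0.071429)
w(B, L) = (-10 + L)/(B + L)
-1008*(w(U, v) + 1085) = -1008*((-10 + 1/14)/(29 + 1/14) + 1085) = -1008*(-139/14/(407/14) + 1085) = -1008*((14/407)*(-139/14) + 1085) = -1008*(-139/407 + 1085) = -1008*441456/407 = -444987648/407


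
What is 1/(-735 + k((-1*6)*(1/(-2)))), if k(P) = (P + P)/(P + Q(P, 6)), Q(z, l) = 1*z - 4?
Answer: -1/732 ≈ -0.0013661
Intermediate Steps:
Q(z, l) = -4 + z (Q(z, l) = z - 4 = -4 + z)
k(P) = 2*P/(-4 + 2*P) (k(P) = (P + P)/(P + (-4 + P)) = (2*P)/(-4 + 2*P) = 2*P/(-4 + 2*P))
1/(-735 + k((-1*6)*(1/(-2)))) = 1/(-735 + ((-1*6)*(1/(-2)))/(-2 + (-1*6)*(1/(-2)))) = 1/(-735 + (-6*(-1)/2)/(-2 - 6*(-1)/2)) = 1/(-735 + (-6*(-½))/(-2 - 6*(-½))) = 1/(-735 + 3/(-2 + 3)) = 1/(-735 + 3/1) = 1/(-735 + 3*1) = 1/(-735 + 3) = 1/(-732) = -1/732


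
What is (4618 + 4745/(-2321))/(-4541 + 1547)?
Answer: -3571211/2316358 ≈ -1.5417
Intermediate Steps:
(4618 + 4745/(-2321))/(-4541 + 1547) = (4618 + 4745*(-1/2321))/(-2994) = (4618 - 4745/2321)*(-1/2994) = (10713633/2321)*(-1/2994) = -3571211/2316358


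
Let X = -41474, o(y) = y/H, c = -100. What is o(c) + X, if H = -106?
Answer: -2198072/53 ≈ -41473.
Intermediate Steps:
o(y) = -y/106 (o(y) = y/(-106) = y*(-1/106) = -y/106)
o(c) + X = -1/106*(-100) - 41474 = 50/53 - 41474 = -2198072/53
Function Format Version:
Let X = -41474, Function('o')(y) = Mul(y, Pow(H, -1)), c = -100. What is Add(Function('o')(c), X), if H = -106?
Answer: Rational(-2198072, 53) ≈ -41473.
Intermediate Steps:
Function('o')(y) = Mul(Rational(-1, 106), y) (Function('o')(y) = Mul(y, Pow(-106, -1)) = Mul(y, Rational(-1, 106)) = Mul(Rational(-1, 106), y))
Add(Function('o')(c), X) = Add(Mul(Rational(-1, 106), -100), -41474) = Add(Rational(50, 53), -41474) = Rational(-2198072, 53)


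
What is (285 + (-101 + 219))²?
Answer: 162409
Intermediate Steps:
(285 + (-101 + 219))² = (285 + 118)² = 403² = 162409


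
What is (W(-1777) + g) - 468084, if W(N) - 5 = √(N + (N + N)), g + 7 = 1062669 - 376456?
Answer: 218127 + I*√5331 ≈ 2.1813e+5 + 73.014*I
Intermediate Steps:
g = 686206 (g = -7 + (1062669 - 376456) = -7 + 686213 = 686206)
W(N) = 5 + √3*√N (W(N) = 5 + √(N + (N + N)) = 5 + √(N + 2*N) = 5 + √(3*N) = 5 + √3*√N)
(W(-1777) + g) - 468084 = ((5 + √3*√(-1777)) + 686206) - 468084 = ((5 + √3*(I*√1777)) + 686206) - 468084 = ((5 + I*√5331) + 686206) - 468084 = (686211 + I*√5331) - 468084 = 218127 + I*√5331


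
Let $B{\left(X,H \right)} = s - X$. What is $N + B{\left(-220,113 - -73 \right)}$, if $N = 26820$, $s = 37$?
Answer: $27077$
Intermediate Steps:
$B{\left(X,H \right)} = 37 - X$
$N + B{\left(-220,113 - -73 \right)} = 26820 + \left(37 - -220\right) = 26820 + \left(37 + 220\right) = 26820 + 257 = 27077$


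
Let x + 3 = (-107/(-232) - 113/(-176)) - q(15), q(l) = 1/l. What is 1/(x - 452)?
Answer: -76560/34755439 ≈ -0.0022028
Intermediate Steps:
x = -150319/76560 (x = -3 + ((-107/(-232) - 113/(-176)) - 1/15) = -3 + ((-107*(-1/232) - 113*(-1/176)) - 1*1/15) = -3 + ((107/232 + 113/176) - 1/15) = -3 + (5631/5104 - 1/15) = -3 + 79361/76560 = -150319/76560 ≈ -1.9634)
1/(x - 452) = 1/(-150319/76560 - 452) = 1/(-34755439/76560) = -76560/34755439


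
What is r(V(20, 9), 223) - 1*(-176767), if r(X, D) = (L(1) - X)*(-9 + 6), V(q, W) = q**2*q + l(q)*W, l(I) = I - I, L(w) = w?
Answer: 200764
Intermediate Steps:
l(I) = 0
V(q, W) = q**3 (V(q, W) = q**2*q + 0*W = q**3 + 0 = q**3)
r(X, D) = -3 + 3*X (r(X, D) = (1 - X)*(-9 + 6) = (1 - X)*(-3) = -3 + 3*X)
r(V(20, 9), 223) - 1*(-176767) = (-3 + 3*20**3) - 1*(-176767) = (-3 + 3*8000) + 176767 = (-3 + 24000) + 176767 = 23997 + 176767 = 200764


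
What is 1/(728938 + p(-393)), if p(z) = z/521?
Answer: 521/379776305 ≈ 1.3719e-6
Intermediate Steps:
p(z) = z/521 (p(z) = z*(1/521) = z/521)
1/(728938 + p(-393)) = 1/(728938 + (1/521)*(-393)) = 1/(728938 - 393/521) = 1/(379776305/521) = 521/379776305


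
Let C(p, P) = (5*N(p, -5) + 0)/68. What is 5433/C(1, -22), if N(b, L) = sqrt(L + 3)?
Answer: -184722*I*sqrt(2)/5 ≈ -52247.0*I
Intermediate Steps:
N(b, L) = sqrt(3 + L)
C(p, P) = 5*I*sqrt(2)/68 (C(p, P) = (5*sqrt(3 - 5) + 0)/68 = (5*sqrt(-2) + 0)*(1/68) = (5*(I*sqrt(2)) + 0)*(1/68) = (5*I*sqrt(2) + 0)*(1/68) = (5*I*sqrt(2))*(1/68) = 5*I*sqrt(2)/68)
5433/C(1, -22) = 5433/((5*I*sqrt(2)/68)) = 5433*(-34*I*sqrt(2)/5) = -184722*I*sqrt(2)/5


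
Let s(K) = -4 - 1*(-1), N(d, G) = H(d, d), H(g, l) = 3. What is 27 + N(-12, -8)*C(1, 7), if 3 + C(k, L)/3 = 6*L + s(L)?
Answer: 351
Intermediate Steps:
N(d, G) = 3
s(K) = -3 (s(K) = -4 + 1 = -3)
C(k, L) = -18 + 18*L (C(k, L) = -9 + 3*(6*L - 3) = -9 + 3*(-3 + 6*L) = -9 + (-9 + 18*L) = -18 + 18*L)
27 + N(-12, -8)*C(1, 7) = 27 + 3*(-18 + 18*7) = 27 + 3*(-18 + 126) = 27 + 3*108 = 27 + 324 = 351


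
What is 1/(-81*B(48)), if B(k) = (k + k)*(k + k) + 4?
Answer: -1/746820 ≈ -1.3390e-6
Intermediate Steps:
B(k) = 4 + 4*k² (B(k) = (2*k)*(2*k) + 4 = 4*k² + 4 = 4 + 4*k²)
1/(-81*B(48)) = 1/(-81*(4 + 4*48²)) = 1/(-81*(4 + 4*2304)) = 1/(-81*(4 + 9216)) = 1/(-81*9220) = 1/(-746820) = -1/746820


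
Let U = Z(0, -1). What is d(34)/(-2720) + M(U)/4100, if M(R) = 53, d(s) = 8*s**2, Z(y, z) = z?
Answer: -13887/4100 ≈ -3.3871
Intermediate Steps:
U = -1
d(34)/(-2720) + M(U)/4100 = (8*34**2)/(-2720) + 53/4100 = (8*1156)*(-1/2720) + 53*(1/4100) = 9248*(-1/2720) + 53/4100 = -17/5 + 53/4100 = -13887/4100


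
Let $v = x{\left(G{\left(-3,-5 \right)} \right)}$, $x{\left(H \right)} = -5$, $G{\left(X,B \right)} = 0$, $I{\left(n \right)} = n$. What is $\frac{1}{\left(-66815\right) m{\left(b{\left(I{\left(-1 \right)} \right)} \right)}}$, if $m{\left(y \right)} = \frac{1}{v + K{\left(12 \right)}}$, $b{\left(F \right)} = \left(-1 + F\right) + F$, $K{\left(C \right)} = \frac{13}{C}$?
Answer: $\frac{47}{801780} \approx 5.862 \cdot 10^{-5}$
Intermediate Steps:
$v = -5$
$b{\left(F \right)} = -1 + 2 F$
$m{\left(y \right)} = - \frac{12}{47}$ ($m{\left(y \right)} = \frac{1}{-5 + \frac{13}{12}} = \frac{1}{- \frac{47}{12}} = - \frac{12}{47}$)
$\frac{1}{\left(-66815\right) m{\left(b{\left(I{\left(-1 \right)} \right)} \right)}} = \frac{1}{\left(-66815\right) \left(- \frac{12}{47}\right)} = \left(- \frac{1}{66815}\right) \left(- \frac{47}{12}\right) = \frac{47}{801780}$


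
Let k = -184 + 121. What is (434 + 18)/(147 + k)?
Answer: 113/21 ≈ 5.3810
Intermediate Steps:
k = -63
(434 + 18)/(147 + k) = (434 + 18)/(147 - 63) = 452/84 = 452*(1/84) = 113/21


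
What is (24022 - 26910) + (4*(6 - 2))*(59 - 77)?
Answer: -3176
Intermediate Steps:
(24022 - 26910) + (4*(6 - 2))*(59 - 77) = -2888 + (4*4)*(-18) = -2888 + 16*(-18) = -2888 - 288 = -3176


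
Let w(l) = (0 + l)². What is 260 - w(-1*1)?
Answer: 259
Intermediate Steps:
w(l) = l²
260 - w(-1*1) = 260 - (-1*1)² = 260 - 1*(-1)² = 260 - 1*1 = 260 - 1 = 259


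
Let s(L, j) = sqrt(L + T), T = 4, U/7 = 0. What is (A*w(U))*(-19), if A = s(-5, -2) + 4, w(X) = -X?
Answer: 0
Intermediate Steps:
U = 0 (U = 7*0 = 0)
s(L, j) = sqrt(4 + L) (s(L, j) = sqrt(L + 4) = sqrt(4 + L))
A = 4 + I (A = sqrt(4 - 5) + 4 = sqrt(-1) + 4 = I + 4 = 4 + I ≈ 4.0 + 1.0*I)
(A*w(U))*(-19) = ((4 + I)*(-1*0))*(-19) = ((4 + I)*0)*(-19) = 0*(-19) = 0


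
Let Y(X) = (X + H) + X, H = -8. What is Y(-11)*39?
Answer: -1170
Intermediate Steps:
Y(X) = -8 + 2*X (Y(X) = (X - 8) + X = (-8 + X) + X = -8 + 2*X)
Y(-11)*39 = (-8 + 2*(-11))*39 = (-8 - 22)*39 = -30*39 = -1170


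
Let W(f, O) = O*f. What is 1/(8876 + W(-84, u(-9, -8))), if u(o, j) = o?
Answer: 1/9632 ≈ 0.00010382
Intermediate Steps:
1/(8876 + W(-84, u(-9, -8))) = 1/(8876 - 9*(-84)) = 1/(8876 + 756) = 1/9632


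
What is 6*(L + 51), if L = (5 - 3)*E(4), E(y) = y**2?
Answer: 498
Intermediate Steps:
L = 32 (L = (5 - 3)*4**2 = 2*16 = 32)
6*(L + 51) = 6*(32 + 51) = 6*83 = 498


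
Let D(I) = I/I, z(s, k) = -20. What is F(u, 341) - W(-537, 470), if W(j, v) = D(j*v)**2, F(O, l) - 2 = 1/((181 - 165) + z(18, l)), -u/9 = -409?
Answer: 3/4 ≈ 0.75000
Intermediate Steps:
u = 3681 (u = -9*(-409) = 3681)
D(I) = 1
F(O, l) = 7/4 (F(O, l) = 2 + 1/((181 - 165) - 20) = 2 + 1/(16 - 20) = 2 + 1/(-4) = 2 - 1/4 = 7/4)
W(j, v) = 1 (W(j, v) = 1**2 = 1)
F(u, 341) - W(-537, 470) = 7/4 - 1*1 = 7/4 - 1 = 3/4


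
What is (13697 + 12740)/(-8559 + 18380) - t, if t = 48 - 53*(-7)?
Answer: -4088562/9821 ≈ -416.31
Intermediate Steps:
t = 419 (t = 48 + 371 = 419)
(13697 + 12740)/(-8559 + 18380) - t = (13697 + 12740)/(-8559 + 18380) - 1*419 = 26437/9821 - 419 = -4088562/9821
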